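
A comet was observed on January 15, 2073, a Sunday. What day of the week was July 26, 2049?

Monday

Count forward from the earlier date (July 26, 2049) to the later (January 15, 2073):
From July 26, 2049 to July 26, 2072: 23 years, of which 6 contain a Feb 29 — 17×365 + 6×366 = 8401 days.
July 2072: 31 − 26 = 5 days remain.
Then August (31), September (30), October (31), November (30), December (31): 31 + 30 + 31 + 30 + 31 = 153 days.
January 1–15, 2073: 15 days.
Residual: 173 days.
Total: 8574 days.
8574 mod 7 = 6, so 6 days before Sunday is Monday.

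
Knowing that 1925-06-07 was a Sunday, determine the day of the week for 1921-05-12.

Thursday

Count forward from the earlier date (May 12, 1921) to the later (June 7, 1925):
May 12, 1921 → May 12, 1922: 365 days.
May 12, 1922 → May 12, 1923: 365 days.
May 12, 1923 → May 12, 1924: 366 days (1924 is a leap year).
May 12, 1924 → May 12, 1925: 365 days.
May 1925: 31 − 12 = 19 days remain.
June 1–7, 1925: 7 days.
Residual: 26 days.
Total: 1487 days.
1487 mod 7 = 3, so 3 days before Sunday is Thursday.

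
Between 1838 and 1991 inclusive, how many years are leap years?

Years divisible by 4: 1840, 1844, …, 1988 — 38 in all.
Of these, 1900 is divisible by 100 but not 400, so not leap.
Leap years: 38 − 1 = 37.

37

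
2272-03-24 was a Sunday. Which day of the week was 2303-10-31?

Saturday

Day-of-year of March 24, 2272: 84.
Day-of-year of October 31, 2303: 304.
2272 has 366 days, so 366 − 84 = 282 days remain in 2272.
Full years 2273–2302: 24 common + 6 leap = 24×365 + 6×366 = 10956 days.
Total: 282 + 10956 + 304 = 11542 days.
11542 mod 7 = 6, so 6 days after Sunday is Saturday.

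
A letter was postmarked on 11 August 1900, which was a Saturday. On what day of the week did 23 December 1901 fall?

Monday

August 11, 1900 → August 11, 1901: 365 days.
August 1901: 31 − 11 = 20 days remain.
Then September (30), October (31), November (30): 30 + 31 + 30 = 91 days.
December 1–23, 1901: 23 days.
Residual: 134 days.
Total: 499 days.
499 mod 7 = 2, so 2 days after Saturday is Monday.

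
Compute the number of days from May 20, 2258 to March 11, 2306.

17461

Day-of-year of May 20, 2258: 140.
Day-of-year of March 11, 2306: 70.
2258 has 365 days, so 365 − 140 = 225 days remain in 2258.
Full years 2259–2305: 36 common + 11 leap = 36×365 + 11×366 = 17166 days.
Total: 225 + 17166 + 70 = 17461 days.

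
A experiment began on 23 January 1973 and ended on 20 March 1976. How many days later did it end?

January 23, 1973 → January 23, 1974: 365 days.
January 23, 1974 → January 23, 1975: 365 days.
January 23, 1975 → January 23, 1976: 365 days.
January 1976: 31 − 23 = 8 days remain.
Then February 1976 (29): 29 days.
March 1–20, 1976: 20 days.
Residual: 57 days.
Total: 1152 days.

1152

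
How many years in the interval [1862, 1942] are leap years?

19

Years divisible by 4: 1864, 1868, …, 1940 — 20 in all.
Of these, 1900 is divisible by 100 but not 400, so not leap.
Leap years: 20 − 1 = 19.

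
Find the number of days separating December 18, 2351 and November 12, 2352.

December 2351: 31 − 18 = 13 days remain.
Then 10 full months totalling 305 days.
November 1–12, 2352: 12 days.
Total: 13 + 305 + 12 = 330 days.

330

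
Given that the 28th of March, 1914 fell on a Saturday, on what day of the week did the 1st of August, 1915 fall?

Sunday

March 28, 1914 → March 28, 1915: 365 days.
March 1915: 31 − 28 = 3 days remain.
Then April (30), May (31), June (30), July (31): 30 + 31 + 30 + 31 = 122 days.
August 1, 1915: 1 day.
Residual: 126 days.
Total: 491 days.
491 mod 7 = 1, so 1 day after Saturday is Sunday.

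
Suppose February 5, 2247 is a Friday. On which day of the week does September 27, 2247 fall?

February 2247: 28 − 5 = 23 days remain (2247 is not a leap year, so February has 28 days).
Then March (31), April (30), May (31), June (30), July (31), August (31): 31 + 30 + 31 + 30 + 31 + 31 = 184 days.
September 1–27, 2247: 27 days.
Total: 23 + 184 + 27 = 234 days.
234 mod 7 = 3, so 3 days after Friday is Monday.

Monday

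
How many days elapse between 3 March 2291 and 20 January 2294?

March 3, 2291 → March 3, 2292: 366 days (2292 is a leap year).
March 3, 2292 → March 3, 2293: 365 days.
March 2293: 31 − 3 = 28 days remain.
Then 9 full months totalling 275 days.
January 1–20, 2294: 20 days.
Residual: 323 days.
Total: 1054 days.

1054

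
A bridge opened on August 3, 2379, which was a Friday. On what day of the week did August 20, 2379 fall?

Monday

Within August 2379: 20 − 3 = 17 days.
17 mod 7 = 3, so 3 days after Friday is Monday.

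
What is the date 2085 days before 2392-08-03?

2386-11-18

Count 2085 days before August 3, 2392:
November 18, 2386 → November 18, 2387: 365 days.
November 18, 2387 → November 18, 2388: 366 days (2388 is a leap year).
November 18, 2388 → November 18, 2389: 365 days.
November 18, 2389 → November 18, 2390: 365 days.
November 18, 2390 → November 18, 2391: 365 days.
November 2391: 30 − 18 = 12 days remain.
Then December (31), January (31), February 2392 (29), March (31), April (30), May (31), June (30), July (31): 31 + 31 + 29 + 31 + 30 + 31 + 30 + 31 = 244 days.
August 1–3, 2392: 3 days.
Residual: 259 days.
Total: 2085 days.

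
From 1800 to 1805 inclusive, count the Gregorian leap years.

Years divisible by 4 in [1800, 1805]: 1800, 1804.
Of these, 1800 is divisible by 100 but not 400, so not leap.
Leap years: 2 − 1 = 1.

1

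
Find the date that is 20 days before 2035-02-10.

2035-01-21

Count 20 days before February 10, 2035:
January 2035: 31 − 21 = 10 days remain.
February 1–10, 2035: 10 days (2035 is not a leap year).
Total: 10 + 10 = 20 days.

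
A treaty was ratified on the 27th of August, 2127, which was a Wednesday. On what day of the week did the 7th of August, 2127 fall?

Count forward from the earlier date (August 7, 2127) to the later (August 27, 2127):
Within August 2127: 27 − 7 = 20 days.
20 mod 7 = 6, so 6 days before Wednesday is Thursday.

Thursday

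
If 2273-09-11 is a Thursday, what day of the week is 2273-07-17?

Thursday

Count forward from the earlier date (July 17, 2273) to the later (September 11, 2273):
July 2273: 31 − 17 = 14 days remain.
Then August (31): 31 days.
September 1–11, 2273: 11 days.
Total: 14 + 31 + 11 = 56 days.
56 is a multiple of 7, so 2273-07-17 falls on the same weekday: Thursday.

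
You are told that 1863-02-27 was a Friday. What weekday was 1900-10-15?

Day-of-year of February 27, 1863: 58.
Day-of-year of October 15, 1900: 288.
1863 has 365 days, so 365 − 58 = 307 days remain in 1863.
Full years 1864–1899: 27 common + 9 leap = 27×365 + 9×366 = 13149 days.
Total: 307 + 13149 + 288 = 13744 days.
13744 mod 7 = 3, so 3 days after Friday is Monday.

Monday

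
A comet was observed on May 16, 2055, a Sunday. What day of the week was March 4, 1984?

Count forward from the earlier date (March 4, 1984) to the later (May 16, 2055):
Day-of-year of March 4, 1984: 64.
Day-of-year of May 16, 2055: 136.
1984 has 366 days, so 366 − 64 = 302 days remain in 1984.
Full years 1985–2054: 53 common + 17 leap = 53×365 + 17×366 = 25567 days.
Total: 302 + 25567 + 136 = 26005 days.
26005 is a multiple of 7, so March 4, 1984 falls on the same weekday: Sunday.

Sunday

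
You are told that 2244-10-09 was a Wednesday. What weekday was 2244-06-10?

Count forward from the earlier date (June 10, 2244) to the later (October 9, 2244):
June 2244: 30 − 10 = 20 days remain.
Then July (31), August (31), September (30): 31 + 31 + 30 = 92 days.
October 1–9, 2244: 9 days.
Total: 20 + 92 + 9 = 121 days.
121 mod 7 = 2, so 2 days before Wednesday is Monday.

Monday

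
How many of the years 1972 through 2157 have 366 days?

Years divisible by 4: 1972, 1976, …, 2156 — 47 in all.
Of these, 2100 is divisible by 100 but not 400, so not leap.
2000 is divisible by 400, so still leap.
Leap years: 47 − 1 = 46.

46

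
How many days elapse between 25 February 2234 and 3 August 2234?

February 2234: 28 − 25 = 3 days remain (2234 is not a leap year, so February has 28 days).
Then March (31), April (30), May (31), June (30), July (31): 31 + 30 + 31 + 30 + 31 = 153 days.
August 1–3, 2234: 3 days.
Total: 3 + 153 + 3 = 159 days.

159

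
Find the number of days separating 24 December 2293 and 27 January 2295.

December 2293: 31 − 24 = 7 days remain.
Then 12 full months totalling 365 days.
January 1–27, 2295: 27 days.
Total: 7 + 365 + 27 = 399 days.

399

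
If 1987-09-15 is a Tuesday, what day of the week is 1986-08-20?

Wednesday

Count forward from the earlier date (August 20, 1986) to the later (September 15, 1987):
August 20, 1986 → August 20, 1987: 365 days.
August 1987: 31 − 20 = 11 days remain.
September 1–15, 1987: 15 days.
Residual: 26 days.
Total: 391 days.
391 mod 7 = 6, so 6 days before Tuesday is Wednesday.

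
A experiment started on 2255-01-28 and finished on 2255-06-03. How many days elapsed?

126

January 2255: 31 − 28 = 3 days remain.
Then February 2255 (28), March (31), April (30), May (31): 28 + 31 + 30 + 31 = 120 days.
June 1–3, 2255: 3 days.
Total: 3 + 120 + 3 = 126 days.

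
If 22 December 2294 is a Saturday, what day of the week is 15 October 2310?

Saturday

From December 22, 2294 to December 22, 2309: 15 years, of which 3 contain a Feb 29 — 12×365 + 3×366 = 5478 days.
(2300 is not a leap year (divisible by 100 but not 400).)
December 2309: 31 − 22 = 9 days remain.
Then 9 full months totalling 273 days.
October 1–15, 2310: 15 days.
Residual: 297 days.
Total: 5775 days.
5775 is a multiple of 7, so 15 October 2310 falls on the same weekday: Saturday.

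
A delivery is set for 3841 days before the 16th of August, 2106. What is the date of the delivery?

the 8th of February, 2096

Count 3841 days before August 16, 2106:
Day-of-year of February 8, 2096: 39.
Day-of-year of August 16, 2106: 228.
2096 has 366 days, so 366 − 39 = 327 days remain in 2096.
Full years 2097–2105: 8 common + 1 leap = 8×365 + 1×366 = 3286 days.
Total: 327 + 3286 + 228 = 3841 days.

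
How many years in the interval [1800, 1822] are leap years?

Years divisible by 4 in [1800, 1822]: 1800, 1804, 1808, 1812, 1816, 1820.
Of these, 1800 is divisible by 100 but not 400, so not leap.
Leap years: 6 − 1 = 5.

5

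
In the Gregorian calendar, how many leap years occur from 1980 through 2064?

22

Years divisible by 4: 1980, 1984, …, 2064 — 22 in all.
2000 is divisible by 400, so still leap.
No century exceptions apply. Count: 22.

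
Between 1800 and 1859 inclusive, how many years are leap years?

Years divisible by 4: 1800, 1804, …, 1856 — 15 in all.
Of these, 1800 is divisible by 100 but not 400, so not leap.
Leap years: 15 − 1 = 14.

14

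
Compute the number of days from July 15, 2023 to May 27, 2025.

July 2023: 31 − 15 = 16 days remain.
Then 21 full months totalling 639 days.
May 1–27, 2025: 27 days.
Total: 16 + 639 + 27 = 682 days.

682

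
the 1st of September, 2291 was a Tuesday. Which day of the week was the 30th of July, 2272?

Count forward from the earlier date (July 30, 2272) to the later (September 1, 2291):
Day-of-year of July 30, 2272: 212.
Day-of-year of September 1, 2291: 244.
2272 has 366 days, so 366 − 212 = 154 days remain in 2272.
Full years 2273–2290: 14 common + 4 leap = 14×365 + 4×366 = 6574 days.
Total: 154 + 6574 + 244 = 6972 days.
6972 is a multiple of 7, so the 30th of July, 2272 falls on the same weekday: Tuesday.

Tuesday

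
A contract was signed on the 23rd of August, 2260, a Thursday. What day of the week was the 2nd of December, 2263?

August 23, 2260 → August 23, 2261: 365 days.
August 23, 2261 → August 23, 2262: 365 days.
August 23, 2262 → August 23, 2263: 365 days.
August 2263: 31 − 23 = 8 days remain.
Then September (30), October (31), November (30): 30 + 31 + 30 = 91 days.
December 1–2, 2263: 2 days.
Residual: 101 days.
Total: 1196 days.
1196 mod 7 = 6, so 6 days after Thursday is Wednesday.

Wednesday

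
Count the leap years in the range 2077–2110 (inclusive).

Years divisible by 4 in [2077, 2110]: 2080, 2084, 2088, 2092, 2096, 2100, 2104, 2108.
Of these, 2100 is divisible by 100 but not 400, so not leap.
Leap years: 8 − 1 = 7.

7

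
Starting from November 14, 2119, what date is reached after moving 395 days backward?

October 15, 2118

Count 395 days before November 14, 2119:
Day-of-year of October 15, 2118: 288.
Day-of-year of November 14, 2119: 318.
2118 has 365 days, so 365 − 288 = 77 days remain in 2118.
Total: 77 + 318 = 395 days.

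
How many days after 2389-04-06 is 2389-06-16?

April 2389: 30 − 6 = 24 days remain.
Then May (31): 31 days.
June 1–16, 2389: 16 days.
Total: 24 + 31 + 16 = 71 days.

71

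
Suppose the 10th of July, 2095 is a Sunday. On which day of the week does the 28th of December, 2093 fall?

Count forward from the earlier date (December 28, 2093) to the later (July 10, 2095):
Day-of-year of December 28, 2093: 362.
Day-of-year of July 10, 2095: 191.
2093 has 365 days, so 365 − 362 = 3 days remain in 2093.
Full years: 2094: 365. Sum = 365.
Total: 3 + 365 + 191 = 559 days.
559 mod 7 = 6, so 6 days before Sunday is Monday.

Monday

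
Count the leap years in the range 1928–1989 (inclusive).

Years divisible by 4: 1928, 1932, …, 1988 — 16 in all.
No century exceptions apply. Count: 16.

16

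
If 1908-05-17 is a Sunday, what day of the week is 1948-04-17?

Saturday

Day-of-year of May 17, 1908: 138.
Day-of-year of April 17, 1948: 108.
1908 has 366 days, so 366 − 138 = 228 days remain in 1908.
Full years 1909–1947: 30 common + 9 leap = 30×365 + 9×366 = 14244 days.
Total: 228 + 14244 + 108 = 14580 days.
14580 mod 7 = 6, so 6 days after Sunday is Saturday.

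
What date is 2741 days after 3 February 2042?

6 August 2049

Count 2741 days after February 3, 2042:
From February 3, 2042 to February 3, 2049: 7 years, of which 2 contain a Feb 29 — 5×365 + 2×366 = 2557 days.
February 2049: 28 − 3 = 25 days remain (2049 is not a leap year, so February has 28 days).
Then March (31), April (30), May (31), June (30), July (31): 31 + 30 + 31 + 30 + 31 = 153 days.
August 1–6, 2049: 6 days.
Residual: 184 days.
Total: 2741 days.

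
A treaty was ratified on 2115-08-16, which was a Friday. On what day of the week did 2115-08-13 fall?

Count forward from the earlier date (August 13, 2115) to the later (August 16, 2115):
Within August 2115: 16 − 13 = 3 days.
3 mod 7 = 3, so 3 days before Friday is Tuesday.

Tuesday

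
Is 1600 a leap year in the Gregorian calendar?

Yes

1600 is a leap year (divisible by 400).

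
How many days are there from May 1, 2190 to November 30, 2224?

12631

Day-of-year of May 1, 2190: 121.
Day-of-year of November 30, 2224: 335.
2190 has 365 days, so 365 − 121 = 244 days remain in 2190.
Full years 2191–2223: 26 common + 7 leap = 26×365 + 7×366 = 12052 days.
Total: 244 + 12052 + 335 = 12631 days.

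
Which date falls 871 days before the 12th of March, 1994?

the 23rd of October, 1991

Count 871 days before March 12, 1994:
October 23, 1991 → October 23, 1992: 366 days (1992 is a leap year).
October 23, 1992 → October 23, 1993: 365 days.
October 1993: 31 − 23 = 8 days remain.
Then November (30), December (31), January (31), February 1994 (28): 30 + 31 + 31 + 28 = 120 days.
March 1–12, 1994: 12 days.
Residual: 140 days.
Total: 871 days.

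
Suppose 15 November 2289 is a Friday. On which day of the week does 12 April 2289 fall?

Count forward from the earlier date (April 12, 2289) to the later (November 15, 2289):
April 2289: 30 − 12 = 18 days remain.
Then May (31), June (30), July (31), August (31), September (30), October (31): 31 + 30 + 31 + 31 + 30 + 31 = 184 days.
November 1–15, 2289: 15 days.
Total: 18 + 184 + 15 = 217 days.
217 is a multiple of 7, so 12 April 2289 falls on the same weekday: Friday.

Friday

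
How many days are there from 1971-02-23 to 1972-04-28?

February 1971: 28 − 23 = 5 days remain (1971 is not a leap year, so February has 28 days).
Then 13 full months totalling 397 days.
April 1–28, 1972: 28 days.
Total: 5 + 397 + 28 = 430 days.

430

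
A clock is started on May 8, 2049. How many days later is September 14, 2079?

11086

Day-of-year of May 8, 2049: 128.
Day-of-year of September 14, 2079: 257.
2049 has 365 days, so 365 − 128 = 237 days remain in 2049.
Full years 2050–2078: 22 common + 7 leap = 22×365 + 7×366 = 10592 days.
Total: 237 + 10592 + 257 = 11086 days.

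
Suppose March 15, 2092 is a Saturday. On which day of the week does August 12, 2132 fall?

From March 15, 2092 to March 15, 2132: 40 years, of which 9 contain a Feb 29 — 31×365 + 9×366 = 14609 days.
(2100 is not a leap year (divisible by 100 but not 400).)
March 2132: 31 − 15 = 16 days remain.
Then April (30), May (31), June (30), July (31): 30 + 31 + 30 + 31 = 122 days.
August 1–12, 2132: 12 days.
Residual: 150 days.
Total: 14759 days.
14759 mod 7 = 3, so 3 days after Saturday is Tuesday.

Tuesday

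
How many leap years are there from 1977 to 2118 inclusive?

34

Years divisible by 4: 1980, 1984, …, 2116 — 35 in all.
Of these, 2100 is divisible by 100 but not 400, so not leap.
2000 is divisible by 400, so still leap.
Leap years: 35 − 1 = 34.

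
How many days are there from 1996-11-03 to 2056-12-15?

From November 3, 1996 to November 3, 2056: 60 years, of which 15 contain a Feb 29 — 45×365 + 15×366 = 21915 days.
(2000 is a leap year (divisible by 400).)
November 2056: 30 − 3 = 27 days remain.
December 1–15, 2056: 15 days.
Residual: 42 days.
Total: 21957 days.

21957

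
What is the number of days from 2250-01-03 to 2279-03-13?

10661

From January 3, 2250 to January 3, 2279: 29 years, of which 7 contain a Feb 29 — 22×365 + 7×366 = 10592 days.
January 2279: 31 − 3 = 28 days remain.
Then February 2279 (28): 28 days.
March 1–13, 2279: 13 days.
Residual: 69 days.
Total: 10661 days.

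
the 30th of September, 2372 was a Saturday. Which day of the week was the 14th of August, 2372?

Monday

Count forward from the earlier date (August 14, 2372) to the later (September 30, 2372):
August 2372: 31 − 14 = 17 days remain.
September 1–30, 2372: 30 days.
Total: 17 + 30 = 47 days.
47 mod 7 = 5, so 5 days before Saturday is Monday.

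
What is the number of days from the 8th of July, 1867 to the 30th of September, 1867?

84

July 1867: 31 − 8 = 23 days remain.
Then August (31): 31 days.
September 1–30, 1867: 30 days.
Total: 23 + 31 + 30 = 84 days.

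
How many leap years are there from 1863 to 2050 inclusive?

Years divisible by 4: 1864, 1868, …, 2048 — 47 in all.
Of these, 1900 is divisible by 100 but not 400, so not leap.
2000 is divisible by 400, so still leap.
Leap years: 47 − 1 = 46.

46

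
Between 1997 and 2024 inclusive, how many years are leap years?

7

Years divisible by 4 in [1997, 2024]: 2000, 2004, 2008, 2012, 2016, 2020, 2024.
2000 is divisible by 400, so still leap.
No century exceptions apply. Count: 7.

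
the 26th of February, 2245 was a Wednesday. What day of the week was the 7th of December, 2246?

Day-of-year of February 26, 2245: 57.
Day-of-year of December 7, 2246: 341.
2245 has 365 days, so 365 − 57 = 308 days remain in 2245.
Total: 308 + 341 = 649 days.
649 mod 7 = 5, so 5 days after Wednesday is Monday.

Monday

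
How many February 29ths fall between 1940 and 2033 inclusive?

Years divisible by 4: 1940, 1944, …, 2032 — 24 in all.
2000 is divisible by 400, so still leap.
No century exceptions apply. Count: 24.

24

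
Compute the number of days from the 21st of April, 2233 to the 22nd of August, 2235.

853

April 21, 2233 → April 21, 2234: 365 days.
April 21, 2234 → April 21, 2235: 365 days.
April 2235: 30 − 21 = 9 days remain.
Then May (31), June (30), July (31): 31 + 30 + 31 = 92 days.
August 1–22, 2235: 22 days.
Residual: 123 days.
Total: 853 days.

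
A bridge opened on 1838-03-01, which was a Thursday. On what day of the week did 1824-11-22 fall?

Count forward from the earlier date (November 22, 1824) to the later (March 1, 1838):
Day-of-year of November 22, 1824: 327.
Day-of-year of March 1, 1838: 60.
1824 has 366 days, so 366 − 327 = 39 days remain in 1824.
Full years 1825–1837: 10 common + 3 leap = 10×365 + 3×366 = 4748 days.
Total: 39 + 4748 + 60 = 4847 days.
4847 mod 7 = 3, so 3 days before Thursday is Monday.

Monday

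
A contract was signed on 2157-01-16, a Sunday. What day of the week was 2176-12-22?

From January 16, 2157 to January 16, 2176: 19 years, of which 4 contain a Feb 29 — 15×365 + 4×366 = 6939 days.
January 2176: 31 − 16 = 15 days remain.
Then 10 full months totalling 304 days.
December 1–22, 2176: 22 days.
Residual: 341 days.
Total: 7280 days.
7280 is a multiple of 7, so 2176-12-22 falls on the same weekday: Sunday.

Sunday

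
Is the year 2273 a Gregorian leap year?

2273 is not a leap year.

No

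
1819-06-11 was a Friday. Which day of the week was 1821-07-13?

June 11, 1819 → June 11, 1820: 366 days (1820 is a leap year).
June 11, 1820 → June 11, 1821: 365 days.
June 1821: 30 − 11 = 19 days remain.
July 1–13, 1821: 13 days.
Residual: 32 days.
Total: 763 days.
763 is a multiple of 7, so 1821-07-13 falls on the same weekday: Friday.

Friday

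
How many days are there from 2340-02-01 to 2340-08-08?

February 2340: 29 − 1 = 28 days remain (2340 is a leap year, so February has 29 days).
Then March (31), April (30), May (31), June (30), July (31): 31 + 30 + 31 + 30 + 31 = 153 days.
August 1–8, 2340: 8 days.
Total: 28 + 153 + 8 = 189 days.

189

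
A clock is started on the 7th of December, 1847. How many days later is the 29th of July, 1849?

600

Day-of-year of December 7, 1847: 341.
Day-of-year of July 29, 1849: 210.
1847 has 365 days, so 365 − 341 = 24 days remain in 1847.
Full years: 1848: 366. Sum = 366.
Total: 24 + 366 + 210 = 600 days.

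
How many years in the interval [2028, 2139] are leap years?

27

Years divisible by 4: 2028, 2032, …, 2136 — 28 in all.
Of these, 2100 is divisible by 100 but not 400, so not leap.
Leap years: 28 − 1 = 27.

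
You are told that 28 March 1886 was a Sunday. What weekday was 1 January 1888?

March 1886: 31 − 28 = 3 days remain.
Then 21 full months totalling 640 days.
January 1, 1888: 1 day.
Total: 3 + 640 + 1 = 644 days.
644 is a multiple of 7, so 1 January 1888 falls on the same weekday: Sunday.

Sunday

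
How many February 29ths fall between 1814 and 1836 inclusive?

Years divisible by 4 in [1814, 1836]: 1816, 1820, 1824, 1828, 1832, 1836.
No century exceptions apply. Count: 6.

6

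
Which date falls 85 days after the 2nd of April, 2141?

the 26th of June, 2141

Count 85 days after April 2, 2141:
April 2141: 30 − 2 = 28 days remain.
Then May (31): 31 days.
June 1–26, 2141: 26 days.
Total: 28 + 31 + 26 = 85 days.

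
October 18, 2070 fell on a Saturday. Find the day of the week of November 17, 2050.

Count forward from the earlier date (November 17, 2050) to the later (October 18, 2070):
From November 17, 2050 to November 17, 2069: 19 years, of which 5 contain a Feb 29 — 14×365 + 5×366 = 6940 days.
November 2069: 30 − 17 = 13 days remain.
Then 10 full months totalling 304 days.
October 1–18, 2070: 18 days.
Residual: 335 days.
Total: 7275 days.
7275 mod 7 = 2, so 2 days before Saturday is Thursday.

Thursday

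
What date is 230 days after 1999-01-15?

1999-09-02

Count 230 days after January 15, 1999:
January 1999: 31 − 15 = 16 days remain.
Then February 1999 (28), March (31), April (30), May (31), June (30), July (31), August (31): 28 + 31 + 30 + 31 + 30 + 31 + 31 = 212 days.
September 1–2, 1999: 2 days.
Total: 16 + 212 + 2 = 230 days.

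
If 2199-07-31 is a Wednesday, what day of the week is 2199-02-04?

Count forward from the earlier date (February 4, 2199) to the later (July 31, 2199):
February 2199: 28 − 4 = 24 days remain (2199 is not a leap year, so February has 28 days).
Then March (31), April (30), May (31), June (30): 31 + 30 + 31 + 30 = 122 days.
July 1–31, 2199: 31 days.
Total: 24 + 122 + 31 = 177 days.
177 mod 7 = 2, so 2 days before Wednesday is Monday.

Monday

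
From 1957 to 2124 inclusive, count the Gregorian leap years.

Years divisible by 4: 1960, 1964, …, 2124 — 42 in all.
Of these, 2100 is divisible by 100 but not 400, so not leap.
2000 is divisible by 400, so still leap.
Leap years: 42 − 1 = 41.

41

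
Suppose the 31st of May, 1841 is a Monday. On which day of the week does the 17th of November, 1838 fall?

Saturday

Count forward from the earlier date (November 17, 1838) to the later (May 31, 1841):
November 17, 1838 → November 17, 1839: 365 days.
November 17, 1839 → November 17, 1840: 366 days (1840 is a leap year).
November 1840: 30 − 17 = 13 days remain.
Then December (31), January (31), February 1841 (28), March (31), April (30): 31 + 31 + 28 + 31 + 30 = 151 days.
May 1–31, 1841: 31 days.
Residual: 195 days.
Total: 926 days.
926 mod 7 = 2, so 2 days before Monday is Saturday.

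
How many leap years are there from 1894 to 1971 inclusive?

18

Years divisible by 4: 1896, 1900, …, 1968 — 19 in all.
Of these, 1900 is divisible by 100 but not 400, so not leap.
Leap years: 19 − 1 = 18.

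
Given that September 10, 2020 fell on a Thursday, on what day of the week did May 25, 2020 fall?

Count forward from the earlier date (May 25, 2020) to the later (September 10, 2020):
May 2020: 31 − 25 = 6 days remain.
Then June (30), July (31), August (31): 30 + 31 + 31 = 92 days.
September 1–10, 2020: 10 days.
Total: 6 + 92 + 10 = 108 days.
108 mod 7 = 3, so 3 days before Thursday is Monday.

Monday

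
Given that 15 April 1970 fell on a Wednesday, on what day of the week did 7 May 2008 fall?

Wednesday

Day-of-year of April 15, 1970: 105.
Day-of-year of May 7, 2008: 128.
1970 has 365 days, so 365 − 105 = 260 days remain in 1970.
Full years 1971–2007: 28 common + 9 leap = 28×365 + 9×366 = 13514 days.
Total: 260 + 13514 + 128 = 13902 days.
13902 is a multiple of 7, so 7 May 2008 falls on the same weekday: Wednesday.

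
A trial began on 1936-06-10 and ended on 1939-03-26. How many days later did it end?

1019

Day-of-year of June 10, 1936: 162.
Day-of-year of March 26, 1939: 85.
1936 has 366 days, so 366 − 162 = 204 days remain in 1936.
Full years: 1937: 365; 1938: 365. Sum = 730.
Total: 204 + 730 + 85 = 1019 days.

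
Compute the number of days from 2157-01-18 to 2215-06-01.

21317

From January 18, 2157 to January 18, 2215: 58 years, of which 13 contain a Feb 29 — 45×365 + 13×366 = 21183 days.
(2200 is not a leap year (divisible by 100 but not 400).)
January 2215: 31 − 18 = 13 days remain.
Then February 2215 (28), March (31), April (30), May (31): 28 + 31 + 30 + 31 = 120 days.
June 1, 2215: 1 day.
Residual: 134 days.
Total: 21317 days.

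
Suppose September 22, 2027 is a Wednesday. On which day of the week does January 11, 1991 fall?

Friday

Count forward from the earlier date (January 11, 1991) to the later (September 22, 2027):
Day-of-year of January 11, 1991: 11.
Day-of-year of September 22, 2027: 265.
1991 has 365 days, so 365 − 11 = 354 days remain in 1991.
Full years 1992–2026: 26 common + 9 leap = 26×365 + 9×366 = 12784 days.
Total: 354 + 12784 + 265 = 13403 days.
13403 mod 7 = 5, so 5 days before Wednesday is Friday.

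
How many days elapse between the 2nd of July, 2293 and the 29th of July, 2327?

12444

Day-of-year of July 2, 2293: 183.
Day-of-year of July 29, 2327: 210.
2293 has 365 days, so 365 − 183 = 182 days remain in 2293.
Full years 2294–2326: 26 common + 7 leap = 26×365 + 7×366 = 12052 days.
Total: 182 + 12052 + 210 = 12444 days.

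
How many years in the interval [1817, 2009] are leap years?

47

Years divisible by 4: 1820, 1824, …, 2008 — 48 in all.
Of these, 1900 is divisible by 100 but not 400, so not leap.
2000 is divisible by 400, so still leap.
Leap years: 48 − 1 = 47.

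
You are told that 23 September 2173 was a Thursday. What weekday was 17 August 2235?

Monday

Day-of-year of September 23, 2173: 266.
Day-of-year of August 17, 2235: 229.
2173 has 365 days, so 365 − 266 = 99 days remain in 2173.
Full years 2174–2234: 47 common + 14 leap = 47×365 + 14×366 = 22279 days.
Total: 99 + 22279 + 229 = 22607 days.
22607 mod 7 = 4, so 4 days after Thursday is Monday.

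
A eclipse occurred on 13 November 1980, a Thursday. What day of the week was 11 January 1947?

Count forward from the earlier date (January 11, 1947) to the later (November 13, 1980):
From January 11, 1947 to January 11, 1980: 33 years, of which 8 contain a Feb 29 — 25×365 + 8×366 = 12053 days.
January 1980: 31 − 11 = 20 days remain.
Then 9 full months totalling 274 days.
November 1–13, 1980: 13 days.
Residual: 307 days.
Total: 12360 days.
12360 mod 7 = 5, so 5 days before Thursday is Saturday.

Saturday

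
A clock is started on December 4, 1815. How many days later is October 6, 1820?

December 4, 1815 → December 4, 1816: 366 days (1816 is a leap year).
December 4, 1816 → December 4, 1817: 365 days.
December 4, 1817 → December 4, 1818: 365 days.
December 4, 1818 → December 4, 1819: 365 days.
December 1819: 31 − 4 = 27 days remain.
Then 9 full months totalling 274 days.
October 1–6, 1820: 6 days.
Residual: 307 days.
Total: 1768 days.

1768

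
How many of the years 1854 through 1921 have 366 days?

16

Years divisible by 4: 1856, 1860, …, 1920 — 17 in all.
Of these, 1900 is divisible by 100 but not 400, so not leap.
Leap years: 17 − 1 = 16.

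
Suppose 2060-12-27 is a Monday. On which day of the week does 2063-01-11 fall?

Thursday

Day-of-year of December 27, 2060: 362.
Day-of-year of January 11, 2063: 11.
2060 has 366 days, so 366 − 362 = 4 days remain in 2060.
Full years: 2061: 365; 2062: 365. Sum = 730.
Total: 4 + 730 + 11 = 745 days.
745 mod 7 = 3, so 3 days after Monday is Thursday.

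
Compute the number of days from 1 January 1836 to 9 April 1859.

Day-of-year of January 1, 1836: 1.
Day-of-year of April 9, 1859: 99.
1836 has 366 days, so 366 − 1 = 365 days remain in 1836.
Full years 1837–1858: 17 common + 5 leap = 17×365 + 5×366 = 8035 days.
Total: 365 + 8035 + 99 = 8499 days.

8499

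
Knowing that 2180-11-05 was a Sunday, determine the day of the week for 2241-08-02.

Monday

From November 5, 2180 to November 5, 2240: 60 years, of which 14 contain a Feb 29 — 46×365 + 14×366 = 21914 days.
(2200 is not a leap year (divisible by 100 but not 400).)
November 2240: 30 − 5 = 25 days remain.
Then December (31), January (31), February 2241 (28), March (31), April (30), May (31), June (30), July (31): 31 + 31 + 28 + 31 + 30 + 31 + 30 + 31 = 243 days.
August 1–2, 2241: 2 days.
Residual: 270 days.
Total: 22184 days.
22184 mod 7 = 1, so 1 day after Sunday is Monday.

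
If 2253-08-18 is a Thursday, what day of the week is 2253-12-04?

Sunday

August 2253: 31 − 18 = 13 days remain.
Then September (30), October (31), November (30): 30 + 31 + 30 = 91 days.
December 1–4, 2253: 4 days.
Total: 13 + 91 + 4 = 108 days.
108 mod 7 = 3, so 3 days after Thursday is Sunday.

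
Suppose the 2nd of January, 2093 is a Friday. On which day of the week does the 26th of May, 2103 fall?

From January 2, 2093 to January 2, 2103: 10 years, of which 1 contains a Feb 29 — 9×365 + 1×366 = 3651 days.
(2100 is not a leap year (divisible by 100 but not 400).)
January 2103: 31 − 2 = 29 days remain.
Then February 2103 (28), March (31), April (30): 28 + 31 + 30 = 89 days.
May 1–26, 2103: 26 days.
Residual: 144 days.
Total: 3795 days.
3795 mod 7 = 1, so 1 day after Friday is Saturday.

Saturday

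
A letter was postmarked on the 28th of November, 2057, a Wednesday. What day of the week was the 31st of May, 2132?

Saturday

From November 28, 2057 to November 28, 2131: 74 years, of which 17 contain a Feb 29 — 57×365 + 17×366 = 27027 days.
(2100 is not a leap year (divisible by 100 but not 400).)
November 2131: 30 − 28 = 2 days remain.
Then December (31), January (31), February 2132 (29), March (31), April (30): 31 + 31 + 29 + 31 + 30 = 152 days.
May 1–31, 2132: 31 days.
Residual: 185 days.
Total: 27212 days.
27212 mod 7 = 3, so 3 days after Wednesday is Saturday.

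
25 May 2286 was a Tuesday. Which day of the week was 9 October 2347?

Thursday

Day-of-year of May 25, 2286: 145.
Day-of-year of October 9, 2347: 282.
2286 has 365 days, so 365 − 145 = 220 days remain in 2286.
Full years 2287–2346: 46 common + 14 leap = 46×365 + 14×366 = 21914 days.
Total: 220 + 21914 + 282 = 22416 days.
22416 mod 7 = 2, so 2 days after Tuesday is Thursday.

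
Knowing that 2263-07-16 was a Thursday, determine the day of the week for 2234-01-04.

Saturday

Count forward from the earlier date (January 4, 2234) to the later (July 16, 2263):
From January 4, 2234 to January 4, 2263: 29 years, of which 7 contain a Feb 29 — 22×365 + 7×366 = 10592 days.
January 2263: 31 − 4 = 27 days remain.
Then February 2263 (28), March (31), April (30), May (31), June (30): 28 + 31 + 30 + 31 + 30 = 150 days.
July 1–16, 2263: 16 days.
Residual: 193 days.
Total: 10785 days.
10785 mod 7 = 5, so 5 days before Thursday is Saturday.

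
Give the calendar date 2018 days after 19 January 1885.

30 July 1890

Count 2018 days after January 19, 1885:
January 19, 1885 → January 19, 1886: 365 days.
January 19, 1886 → January 19, 1887: 365 days.
January 19, 1887 → January 19, 1888: 365 days.
January 19, 1888 → January 19, 1889: 366 days (1888 is a leap year).
January 19, 1889 → January 19, 1890: 365 days.
January 1890: 31 − 19 = 12 days remain.
Then February 1890 (28), March (31), April (30), May (31), June (30): 28 + 31 + 30 + 31 + 30 = 150 days.
July 1–30, 1890: 30 days.
Residual: 192 days.
Total: 2018 days.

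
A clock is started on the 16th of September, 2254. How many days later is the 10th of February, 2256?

512

September 16, 2254 → September 16, 2255: 365 days.
September 2255: 30 − 16 = 14 days remain.
Then October (31), November (30), December (31), January (31): 31 + 30 + 31 + 31 = 123 days.
February 1–10, 2256: 10 days (2256 is a leap year).
Residual: 147 days.
Total: 512 days.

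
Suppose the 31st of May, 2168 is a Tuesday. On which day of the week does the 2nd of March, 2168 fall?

Count forward from the earlier date (March 2, 2168) to the later (May 31, 2168):
March 2168: 31 − 2 = 29 days remain.
Then April (30): 30 days.
May 1–31, 2168: 31 days.
Total: 29 + 30 + 31 = 90 days.
90 mod 7 = 6, so 6 days before Tuesday is Wednesday.

Wednesday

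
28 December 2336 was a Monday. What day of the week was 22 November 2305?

Count forward from the earlier date (November 22, 2305) to the later (December 28, 2336):
Day-of-year of November 22, 2305: 326.
Day-of-year of December 28, 2336: 363.
2305 has 365 days, so 365 − 326 = 39 days remain in 2305.
Full years 2306–2335: 23 common + 7 leap = 23×365 + 7×366 = 10957 days.
Total: 39 + 10957 + 363 = 11359 days.
11359 mod 7 = 5, so 5 days before Monday is Wednesday.

Wednesday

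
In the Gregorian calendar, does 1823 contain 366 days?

1823 is not a leap year.

No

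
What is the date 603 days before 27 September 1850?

1 February 1849

Count 603 days before September 27, 1850:
Day-of-year of February 1, 1849: 32.
Day-of-year of September 27, 1850: 270.
1849 has 365 days, so 365 − 32 = 333 days remain in 1849.
Total: 333 + 270 = 603 days.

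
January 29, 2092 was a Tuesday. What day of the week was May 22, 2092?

January 2092: 31 − 29 = 2 days remain.
Then February 2092 (29), March (31), April (30): 29 + 31 + 30 = 90 days.
May 1–22, 2092: 22 days.
Total: 2 + 90 + 22 = 114 days.
114 mod 7 = 2, so 2 days after Tuesday is Thursday.

Thursday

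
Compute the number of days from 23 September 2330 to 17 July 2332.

Day-of-year of September 23, 2330: 266.
Day-of-year of July 17, 2332: 199.
2330 has 365 days, so 365 − 266 = 99 days remain in 2330.
Full years: 2331: 365. Sum = 365.
Total: 99 + 365 + 199 = 663 days.

663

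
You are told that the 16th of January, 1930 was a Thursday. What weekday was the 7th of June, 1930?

Saturday

January 1930: 31 − 16 = 15 days remain.
Then February 1930 (28), March (31), April (30), May (31): 28 + 31 + 30 + 31 = 120 days.
June 1–7, 1930: 7 days.
Total: 15 + 120 + 7 = 142 days.
142 mod 7 = 2, so 2 days after Thursday is Saturday.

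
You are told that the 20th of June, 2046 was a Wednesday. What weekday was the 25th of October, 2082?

Day-of-year of June 20, 2046: 171.
Day-of-year of October 25, 2082: 298.
2046 has 365 days, so 365 − 171 = 194 days remain in 2046.
Full years 2047–2081: 26 common + 9 leap = 26×365 + 9×366 = 12784 days.
Total: 194 + 12784 + 298 = 13276 days.
13276 mod 7 = 4, so 4 days after Wednesday is Sunday.

Sunday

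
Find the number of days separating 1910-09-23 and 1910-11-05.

43

September 1910: 30 − 23 = 7 days remain.
Then October (31): 31 days.
November 1–5, 1910: 5 days.
Total: 7 + 31 + 5 = 43 days.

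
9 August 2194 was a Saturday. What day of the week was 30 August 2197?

Day-of-year of August 9, 2194: 221.
Day-of-year of August 30, 2197: 242.
2194 has 365 days, so 365 − 221 = 144 days remain in 2194.
Full years: 2195: 365; 2196: 366. Sum = 731.
Total: 144 + 731 + 242 = 1117 days.
1117 mod 7 = 4, so 4 days after Saturday is Wednesday.

Wednesday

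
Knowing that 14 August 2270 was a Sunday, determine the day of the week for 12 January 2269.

Count forward from the earlier date (January 12, 2269) to the later (August 14, 2270):
January 12, 2269 → January 12, 2270: 365 days.
January 2270: 31 − 12 = 19 days remain.
Then February 2270 (28), March (31), April (30), May (31), June (30), July (31): 28 + 31 + 30 + 31 + 30 + 31 = 181 days.
August 1–14, 2270: 14 days.
Residual: 214 days.
Total: 579 days.
579 mod 7 = 5, so 5 days before Sunday is Tuesday.

Tuesday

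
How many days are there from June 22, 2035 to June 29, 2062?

From June 22, 2035 to June 22, 2062: 27 years, of which 7 contain a Feb 29 — 20×365 + 7×366 = 9862 days.
Within June 2062: 29 − 22 = 7 days.
Total: 9869 days.

9869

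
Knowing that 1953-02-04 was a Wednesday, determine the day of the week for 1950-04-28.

Friday

Count forward from the earlier date (April 28, 1950) to the later (February 4, 1953):
Day-of-year of April 28, 1950: 118.
Day-of-year of February 4, 1953: 35.
1950 has 365 days, so 365 − 118 = 247 days remain in 1950.
Full years: 1951: 365; 1952: 366. Sum = 731.
Total: 247 + 731 + 35 = 1013 days.
1013 mod 7 = 5, so 5 days before Wednesday is Friday.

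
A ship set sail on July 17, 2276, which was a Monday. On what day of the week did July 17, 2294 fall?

From July 17, 2276 to July 17, 2294: 18 years, of which 4 contain a Feb 29 — 14×365 + 4×366 = 6574 days.
Total: 6574 days.
6574 mod 7 = 1, so 1 day after Monday is Tuesday.

Tuesday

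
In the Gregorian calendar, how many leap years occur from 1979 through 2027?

12

Years divisible by 4 in [1979, 2027]: 1980, 1984, 1988, 1992, 1996, 2000, 2004, 2008, 2012, 2016, 2020, 2024.
2000 is divisible by 400, so still leap.
No century exceptions apply. Count: 12.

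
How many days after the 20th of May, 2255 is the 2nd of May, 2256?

May 2255: 31 − 20 = 11 days remain.
Then 11 full months totalling 335 days.
May 1–2, 2256: 2 days.
Total: 11 + 335 + 2 = 348 days.

348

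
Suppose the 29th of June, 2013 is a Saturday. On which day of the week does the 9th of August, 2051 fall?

Day-of-year of June 29, 2013: 180.
Day-of-year of August 9, 2051: 221.
2013 has 365 days, so 365 − 180 = 185 days remain in 2013.
Full years 2014–2050: 28 common + 9 leap = 28×365 + 9×366 = 13514 days.
Total: 185 + 13514 + 221 = 13920 days.
13920 mod 7 = 4, so 4 days after Saturday is Wednesday.

Wednesday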